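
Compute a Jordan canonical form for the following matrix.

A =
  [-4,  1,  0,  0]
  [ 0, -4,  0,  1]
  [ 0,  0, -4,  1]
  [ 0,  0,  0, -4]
J_3(-4) ⊕ J_1(-4)

The characteristic polynomial is
  det(x·I − A) = x^4 + 16*x^3 + 96*x^2 + 256*x + 256 = (x + 4)^4

Eigenvalues and multiplicities (the geometric multiplicity of λ is n − rank(A − λI), which equals the number of Jordan blocks for λ):
  λ = -4: algebraic multiplicity = 4, geometric multiplicity = 2

Determining the block sizes for each eigenvalue:
  λ = -4: with am = 4 and gm = 2, the partition is not yet determined (e.g. several partitions of 4 into 2 parts exist). Let N = A − (-4)·I. Computing rank(N^1) = 2, rank(N^2) = 1, rank(N^3) = 0; the number of blocks of size ≥ j is rank(N^{j−1}) − rank(N^j), giving [2, 1, 1]. So we have 1 block(s) of size 3, 1 block(s) of size 1 → block sizes [3, 1]

Assembling the blocks gives a Jordan form
J =
  [-4,  1,  0,  0]
  [ 0, -4,  1,  0]
  [ 0,  0, -4,  0]
  [ 0,  0,  0, -4]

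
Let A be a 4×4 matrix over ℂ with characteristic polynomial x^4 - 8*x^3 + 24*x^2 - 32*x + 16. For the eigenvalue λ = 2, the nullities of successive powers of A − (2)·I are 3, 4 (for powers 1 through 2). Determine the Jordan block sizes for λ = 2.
Block sizes for λ = 2: [2, 1, 1]

From the dimensions of kernels of powers, the number of Jordan blocks of size at least j is d_j − d_{j−1} where d_j = dim ker(N^j) (with d_0 = 0). Computing the differences gives [3, 1].
The number of blocks of size exactly k is (#blocks of size ≥ k) − (#blocks of size ≥ k + 1), so the partition is: 2 block(s) of size 1, 1 block(s) of size 2.
In nonincreasing order the block sizes are [2, 1, 1].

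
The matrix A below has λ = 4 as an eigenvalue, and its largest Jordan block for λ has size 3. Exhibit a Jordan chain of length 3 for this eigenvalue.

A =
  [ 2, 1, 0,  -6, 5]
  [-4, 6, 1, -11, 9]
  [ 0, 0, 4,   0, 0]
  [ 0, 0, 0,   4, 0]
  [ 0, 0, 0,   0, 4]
A Jordan chain for λ = 4 of length 3:
v_1 = (1, 2, 0, 0, 0)ᵀ
v_2 = (0, 1, 0, 0, 0)ᵀ
v_3 = (0, 0, 1, 0, 0)ᵀ

Let N = A − (4)·I. We want v_3 with N^3 v_3 = 0 but N^2 v_3 ≠ 0; then v_{j-1} := N · v_j for j = 3, …, 2.

Pick v_3 = (0, 0, 1, 0, 0)ᵀ.
Then v_2 = N · v_3 = (0, 1, 0, 0, 0)ᵀ.
Then v_1 = N · v_2 = (1, 2, 0, 0, 0)ᵀ.

Sanity check: (A − (4)·I) v_1 = (0, 0, 0, 0, 0)ᵀ = 0. ✓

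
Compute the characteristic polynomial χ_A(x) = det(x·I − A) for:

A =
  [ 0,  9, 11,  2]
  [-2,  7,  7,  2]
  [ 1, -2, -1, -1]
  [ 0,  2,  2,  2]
x^4 - 8*x^3 + 24*x^2 - 32*x + 16

Expanding det(x·I − A) (e.g. by cofactor expansion or by noting that A is similar to its Jordan form J, which has the same characteristic polynomial as A) gives
  χ_A(x) = x^4 - 8*x^3 + 24*x^2 - 32*x + 16
which factors as (x - 2)^4. The eigenvalues (with algebraic multiplicities) are λ = 2 with multiplicity 4.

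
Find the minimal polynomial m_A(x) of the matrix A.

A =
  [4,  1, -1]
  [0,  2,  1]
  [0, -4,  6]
x^3 - 12*x^2 + 48*x - 64

The characteristic polynomial is χ_A(x) = (x - 4)^3, so the eigenvalues are known. The minimal polynomial is
  m_A(x) = Π_λ (x − λ)^{k_λ}
where k_λ is the size of the *largest* Jordan block for λ (equivalently, the smallest k with (A − λI)^k v = 0 for every generalised eigenvector v of λ).

  λ = 4: largest Jordan block has size 3, contributing (x − 4)^3

So m_A(x) = (x - 4)^3 = x^3 - 12*x^2 + 48*x - 64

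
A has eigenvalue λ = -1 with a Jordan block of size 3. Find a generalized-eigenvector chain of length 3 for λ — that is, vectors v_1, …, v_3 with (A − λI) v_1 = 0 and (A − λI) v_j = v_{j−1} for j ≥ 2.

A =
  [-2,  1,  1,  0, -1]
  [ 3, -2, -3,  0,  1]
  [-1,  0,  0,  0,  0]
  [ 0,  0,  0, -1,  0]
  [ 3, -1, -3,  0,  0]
A Jordan chain for λ = -1 of length 3:
v_1 = (-1, 3, -1, 0, 3)ᵀ
v_2 = (1, -1, 0, 0, -1)ᵀ
v_3 = (0, 1, 0, 0, 0)ᵀ

Let N = A − (-1)·I. We want v_3 with N^3 v_3 = 0 but N^2 v_3 ≠ 0; then v_{j-1} := N · v_j for j = 3, …, 2.

Pick v_3 = (0, 1, 0, 0, 0)ᵀ.
Then v_2 = N · v_3 = (1, -1, 0, 0, -1)ᵀ.
Then v_1 = N · v_2 = (-1, 3, -1, 0, 3)ᵀ.

Sanity check: (A − (-1)·I) v_1 = (0, 0, 0, 0, 0)ᵀ = 0. ✓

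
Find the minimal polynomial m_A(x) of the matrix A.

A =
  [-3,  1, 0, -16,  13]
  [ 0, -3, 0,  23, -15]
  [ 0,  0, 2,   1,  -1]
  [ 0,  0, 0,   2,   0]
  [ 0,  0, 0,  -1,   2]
x^5 - 15*x^3 + 10*x^2 + 60*x - 72

The characteristic polynomial is χ_A(x) = (x - 2)^3*(x + 3)^2, so the eigenvalues are known. The minimal polynomial is
  m_A(x) = Π_λ (x − λ)^{k_λ}
where k_λ is the size of the *largest* Jordan block for λ (equivalently, the smallest k with (A − λI)^k v = 0 for every generalised eigenvector v of λ).

  λ = -3: largest Jordan block has size 2, contributing (x + 3)^2
  λ = 2: largest Jordan block has size 3, contributing (x − 2)^3

So m_A(x) = (x - 2)^3*(x + 3)^2 = x^5 - 15*x^3 + 10*x^2 + 60*x - 72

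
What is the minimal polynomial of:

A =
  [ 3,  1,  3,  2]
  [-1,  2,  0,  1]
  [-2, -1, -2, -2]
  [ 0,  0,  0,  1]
x^3 - 3*x^2 + 3*x - 1

The characteristic polynomial is χ_A(x) = (x - 1)^4, so the eigenvalues are known. The minimal polynomial is
  m_A(x) = Π_λ (x − λ)^{k_λ}
where k_λ is the size of the *largest* Jordan block for λ (equivalently, the smallest k with (A − λI)^k v = 0 for every generalised eigenvector v of λ).

  λ = 1: largest Jordan block has size 3, contributing (x − 1)^3

So m_A(x) = (x - 1)^3 = x^3 - 3*x^2 + 3*x - 1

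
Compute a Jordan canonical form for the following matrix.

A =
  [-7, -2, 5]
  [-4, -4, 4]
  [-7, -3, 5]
J_3(-2)

The characteristic polynomial is
  det(x·I − A) = x^3 + 6*x^2 + 12*x + 8 = (x + 2)^3

Eigenvalues and multiplicities (the geometric multiplicity of λ is n − rank(A − λI), which equals the number of Jordan blocks for λ):
  λ = -2: algebraic multiplicity = 3, geometric multiplicity = 1

Determining the block sizes for each eigenvalue:
  λ = -2: one block (gm = 1), so the single block has size am = 3 → block sizes [3]

Assembling the blocks gives a Jordan form
J =
  [-2,  1,  0]
  [ 0, -2,  1]
  [ 0,  0, -2]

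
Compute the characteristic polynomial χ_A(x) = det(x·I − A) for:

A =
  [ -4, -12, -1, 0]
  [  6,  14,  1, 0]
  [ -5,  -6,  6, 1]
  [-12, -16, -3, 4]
x^4 - 20*x^3 + 144*x^2 - 432*x + 432

Expanding det(x·I − A) (e.g. by cofactor expansion or by noting that A is similar to its Jordan form J, which has the same characteristic polynomial as A) gives
  χ_A(x) = x^4 - 20*x^3 + 144*x^2 - 432*x + 432
which factors as (x - 6)^3*(x - 2). The eigenvalues (with algebraic multiplicities) are λ = 2 with multiplicity 1, λ = 6 with multiplicity 3.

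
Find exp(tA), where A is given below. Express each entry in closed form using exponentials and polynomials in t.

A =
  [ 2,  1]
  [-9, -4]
e^{tA} =
  [3*t*exp(-t) + exp(-t), t*exp(-t)]
  [-9*t*exp(-t), -3*t*exp(-t) + exp(-t)]

Strategy: write A = P · J · P⁻¹ where J is a Jordan canonical form, so e^{tA} = P · e^{tJ} · P⁻¹, and e^{tJ} can be computed block-by-block.

A has Jordan form
J =
  [-1,  1]
  [ 0, -1]
(up to reordering of blocks).

Per-block formulas:
  For a 2×2 Jordan block J_2(-1): exp(t · J_2(-1)) = e^(-1t)·(I + t·N), where N is the 2×2 nilpotent shift.

After assembling e^{tJ} and conjugating by P, we get:

e^{tA} =
  [3*t*exp(-t) + exp(-t), t*exp(-t)]
  [-9*t*exp(-t), -3*t*exp(-t) + exp(-t)]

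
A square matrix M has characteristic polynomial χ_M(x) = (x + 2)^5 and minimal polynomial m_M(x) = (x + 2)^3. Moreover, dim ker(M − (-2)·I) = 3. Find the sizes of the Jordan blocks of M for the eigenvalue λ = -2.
Block sizes for λ = -2: [3, 1, 1]

Step 1 — from the characteristic polynomial, algebraic multiplicity of λ = -2 is 5. From dim ker(M − (-2)·I) = 3, there are exactly 3 Jordan blocks for λ = -2.
Step 2 — from the minimal polynomial, the factor (x + 2)^3 tells us the largest block for λ = -2 has size 3.
Step 3 — with total size 5, 3 blocks, and largest block 3, the block sizes (in nonincreasing order) are [3, 1, 1].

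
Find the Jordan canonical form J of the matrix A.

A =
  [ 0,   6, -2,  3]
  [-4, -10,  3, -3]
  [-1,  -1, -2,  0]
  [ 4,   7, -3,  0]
J_3(-3) ⊕ J_1(-3)

The characteristic polynomial is
  det(x·I − A) = x^4 + 12*x^3 + 54*x^2 + 108*x + 81 = (x + 3)^4

Eigenvalues and multiplicities (the geometric multiplicity of λ is n − rank(A − λI), which equals the number of Jordan blocks for λ):
  λ = -3: algebraic multiplicity = 4, geometric multiplicity = 2

Determining the block sizes for each eigenvalue:
  λ = -3: with am = 4 and gm = 2, the partition is not yet determined (e.g. several partitions of 4 into 2 parts exist). Let N = A − (-3)·I. Computing rank(N^1) = 2, rank(N^2) = 1, rank(N^3) = 0; the number of blocks of size ≥ j is rank(N^{j−1}) − rank(N^j), giving [2, 1, 1]. So we have 1 block(s) of size 3, 1 block(s) of size 1 → block sizes [3, 1]

Assembling the blocks gives a Jordan form
J =
  [-3,  1,  0,  0]
  [ 0, -3,  1,  0]
  [ 0,  0, -3,  0]
  [ 0,  0,  0, -3]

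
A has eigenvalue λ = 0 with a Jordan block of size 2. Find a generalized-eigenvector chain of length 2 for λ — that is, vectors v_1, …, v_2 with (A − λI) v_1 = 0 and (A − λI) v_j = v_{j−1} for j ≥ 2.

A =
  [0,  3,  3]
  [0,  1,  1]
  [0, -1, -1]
A Jordan chain for λ = 0 of length 2:
v_1 = (3, 1, -1)ᵀ
v_2 = (0, 1, 0)ᵀ

Let N = A − (0)·I. We want v_2 with N^2 v_2 = 0 but N^1 v_2 ≠ 0; then v_{j-1} := N · v_j for j = 2, …, 2.

Pick v_2 = (0, 1, 0)ᵀ.
Then v_1 = N · v_2 = (3, 1, -1)ᵀ.

Sanity check: (A − (0)·I) v_1 = (0, 0, 0)ᵀ = 0. ✓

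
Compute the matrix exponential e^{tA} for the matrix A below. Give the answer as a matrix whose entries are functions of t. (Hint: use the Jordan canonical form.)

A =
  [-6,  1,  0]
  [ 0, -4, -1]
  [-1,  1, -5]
e^{tA} =
  [t^2*exp(-5*t)/2 - t*exp(-5*t) + exp(-5*t), t*exp(-5*t), -t^2*exp(-5*t)/2]
  [t^2*exp(-5*t)/2, t*exp(-5*t) + exp(-5*t), -t^2*exp(-5*t)/2 - t*exp(-5*t)]
  [t^2*exp(-5*t)/2 - t*exp(-5*t), t*exp(-5*t), -t^2*exp(-5*t)/2 + exp(-5*t)]

Strategy: write A = P · J · P⁻¹ where J is a Jordan canonical form, so e^{tA} = P · e^{tJ} · P⁻¹, and e^{tJ} can be computed block-by-block.

A has Jordan form
J =
  [-5,  1,  0]
  [ 0, -5,  1]
  [ 0,  0, -5]
(up to reordering of blocks).

Per-block formulas:
  For a 3×3 Jordan block J_3(-5): exp(t · J_3(-5)) = e^(-5t)·(I + t·N + (t^2/2)·N^2), where N is the 3×3 nilpotent shift.

After assembling e^{tJ} and conjugating by P, we get:

e^{tA} =
  [t^2*exp(-5*t)/2 - t*exp(-5*t) + exp(-5*t), t*exp(-5*t), -t^2*exp(-5*t)/2]
  [t^2*exp(-5*t)/2, t*exp(-5*t) + exp(-5*t), -t^2*exp(-5*t)/2 - t*exp(-5*t)]
  [t^2*exp(-5*t)/2 - t*exp(-5*t), t*exp(-5*t), -t^2*exp(-5*t)/2 + exp(-5*t)]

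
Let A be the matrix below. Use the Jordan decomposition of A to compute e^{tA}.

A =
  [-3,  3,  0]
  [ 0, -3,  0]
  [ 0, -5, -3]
e^{tA} =
  [exp(-3*t), 3*t*exp(-3*t), 0]
  [0, exp(-3*t), 0]
  [0, -5*t*exp(-3*t), exp(-3*t)]

Strategy: write A = P · J · P⁻¹ where J is a Jordan canonical form, so e^{tA} = P · e^{tJ} · P⁻¹, and e^{tJ} can be computed block-by-block.

A has Jordan form
J =
  [-3,  1,  0]
  [ 0, -3,  0]
  [ 0,  0, -3]
(up to reordering of blocks).

Per-block formulas:
  For a 1×1 block at λ = -3: exp(t · [-3]) = [e^(-3t)].
  For a 2×2 Jordan block J_2(-3): exp(t · J_2(-3)) = e^(-3t)·(I + t·N), where N is the 2×2 nilpotent shift.

After assembling e^{tJ} and conjugating by P, we get:

e^{tA} =
  [exp(-3*t), 3*t*exp(-3*t), 0]
  [0, exp(-3*t), 0]
  [0, -5*t*exp(-3*t), exp(-3*t)]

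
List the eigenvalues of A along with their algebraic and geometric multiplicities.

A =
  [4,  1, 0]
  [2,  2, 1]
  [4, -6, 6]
λ = 4: alg = 3, geom = 1

Step 1 — factor the characteristic polynomial to read off the algebraic multiplicities:
  χ_A(x) = (x - 4)^3

Step 2 — compute geometric multiplicities via the rank-nullity identity g(λ) = n − rank(A − λI):
  rank(A − (4)·I) = 2, so dim ker(A − (4)·I) = n − 2 = 1

Summary:
  λ = 4: algebraic multiplicity = 3, geometric multiplicity = 1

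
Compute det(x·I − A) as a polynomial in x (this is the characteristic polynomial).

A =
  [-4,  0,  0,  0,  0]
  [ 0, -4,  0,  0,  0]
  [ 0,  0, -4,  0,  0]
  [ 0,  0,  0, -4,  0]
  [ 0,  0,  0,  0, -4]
x^5 + 20*x^4 + 160*x^3 + 640*x^2 + 1280*x + 1024

Expanding det(x·I − A) (e.g. by cofactor expansion or by noting that A is similar to its Jordan form J, which has the same characteristic polynomial as A) gives
  χ_A(x) = x^5 + 20*x^4 + 160*x^3 + 640*x^2 + 1280*x + 1024
which factors as (x + 4)^5. The eigenvalues (with algebraic multiplicities) are λ = -4 with multiplicity 5.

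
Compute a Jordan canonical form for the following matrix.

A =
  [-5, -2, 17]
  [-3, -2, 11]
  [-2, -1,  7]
J_3(0)

The characteristic polynomial is
  det(x·I − A) = x^3

Eigenvalues and multiplicities (the geometric multiplicity of λ is n − rank(A − λI), which equals the number of Jordan blocks for λ):
  λ = 0: algebraic multiplicity = 3, geometric multiplicity = 1

Determining the block sizes for each eigenvalue:
  λ = 0: one block (gm = 1), so the single block has size am = 3 → block sizes [3]

Assembling the blocks gives a Jordan form
J =
  [0, 1, 0]
  [0, 0, 1]
  [0, 0, 0]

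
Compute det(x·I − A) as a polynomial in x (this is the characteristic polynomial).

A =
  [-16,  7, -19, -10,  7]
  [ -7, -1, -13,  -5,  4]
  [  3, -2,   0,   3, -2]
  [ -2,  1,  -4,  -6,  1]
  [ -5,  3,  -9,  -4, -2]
x^5 + 25*x^4 + 250*x^3 + 1250*x^2 + 3125*x + 3125

Expanding det(x·I − A) (e.g. by cofactor expansion or by noting that A is similar to its Jordan form J, which has the same characteristic polynomial as A) gives
  χ_A(x) = x^5 + 25*x^4 + 250*x^3 + 1250*x^2 + 3125*x + 3125
which factors as (x + 5)^5. The eigenvalues (with algebraic multiplicities) are λ = -5 with multiplicity 5.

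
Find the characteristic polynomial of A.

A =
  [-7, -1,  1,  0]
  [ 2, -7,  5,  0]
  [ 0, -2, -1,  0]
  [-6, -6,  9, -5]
x^4 + 20*x^3 + 150*x^2 + 500*x + 625

Expanding det(x·I − A) (e.g. by cofactor expansion or by noting that A is similar to its Jordan form J, which has the same characteristic polynomial as A) gives
  χ_A(x) = x^4 + 20*x^3 + 150*x^2 + 500*x + 625
which factors as (x + 5)^4. The eigenvalues (with algebraic multiplicities) are λ = -5 with multiplicity 4.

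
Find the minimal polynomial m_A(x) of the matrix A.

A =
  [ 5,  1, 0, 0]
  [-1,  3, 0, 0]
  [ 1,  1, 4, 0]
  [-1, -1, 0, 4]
x^2 - 8*x + 16

The characteristic polynomial is χ_A(x) = (x - 4)^4, so the eigenvalues are known. The minimal polynomial is
  m_A(x) = Π_λ (x − λ)^{k_λ}
where k_λ is the size of the *largest* Jordan block for λ (equivalently, the smallest k with (A − λI)^k v = 0 for every generalised eigenvector v of λ).

  λ = 4: largest Jordan block has size 2, contributing (x − 4)^2

So m_A(x) = (x - 4)^2 = x^2 - 8*x + 16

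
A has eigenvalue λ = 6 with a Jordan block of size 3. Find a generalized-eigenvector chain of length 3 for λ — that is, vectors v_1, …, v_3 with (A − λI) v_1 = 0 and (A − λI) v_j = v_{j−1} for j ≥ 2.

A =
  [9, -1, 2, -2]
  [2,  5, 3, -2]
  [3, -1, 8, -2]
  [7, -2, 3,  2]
A Jordan chain for λ = 6 of length 3:
v_1 = (-1, -1, -1, -2)ᵀ
v_2 = (3, 2, 3, 7)ᵀ
v_3 = (1, 0, 0, 0)ᵀ

Let N = A − (6)·I. We want v_3 with N^3 v_3 = 0 but N^2 v_3 ≠ 0; then v_{j-1} := N · v_j for j = 3, …, 2.

Pick v_3 = (1, 0, 0, 0)ᵀ.
Then v_2 = N · v_3 = (3, 2, 3, 7)ᵀ.
Then v_1 = N · v_2 = (-1, -1, -1, -2)ᵀ.

Sanity check: (A − (6)·I) v_1 = (0, 0, 0, 0)ᵀ = 0. ✓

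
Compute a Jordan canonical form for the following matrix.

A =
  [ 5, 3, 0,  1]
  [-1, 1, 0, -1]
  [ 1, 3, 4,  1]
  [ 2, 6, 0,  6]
J_2(4) ⊕ J_1(4) ⊕ J_1(4)

The characteristic polynomial is
  det(x·I − A) = x^4 - 16*x^3 + 96*x^2 - 256*x + 256 = (x - 4)^4

Eigenvalues and multiplicities (the geometric multiplicity of λ is n − rank(A − λI), which equals the number of Jordan blocks for λ):
  λ = 4: algebraic multiplicity = 4, geometric multiplicity = 3

Determining the block sizes for each eigenvalue:
  λ = 4: 3 blocks summing to 4 forces exactly one block of size 2 and the rest size 1 → block sizes [2, 1, 1]

Assembling the blocks gives a Jordan form
J =
  [4, 1, 0, 0]
  [0, 4, 0, 0]
  [0, 0, 4, 0]
  [0, 0, 0, 4]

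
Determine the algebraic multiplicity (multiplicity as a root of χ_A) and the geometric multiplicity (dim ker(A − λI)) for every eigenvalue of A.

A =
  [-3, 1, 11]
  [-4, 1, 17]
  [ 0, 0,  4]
λ = -1: alg = 2, geom = 1; λ = 4: alg = 1, geom = 1

Step 1 — factor the characteristic polynomial to read off the algebraic multiplicities:
  χ_A(x) = (x - 4)*(x + 1)^2

Step 2 — compute geometric multiplicities via the rank-nullity identity g(λ) = n − rank(A − λI):
  rank(A − (-1)·I) = 2, so dim ker(A − (-1)·I) = n − 2 = 1
  rank(A − (4)·I) = 2, so dim ker(A − (4)·I) = n − 2 = 1

Summary:
  λ = -1: algebraic multiplicity = 2, geometric multiplicity = 1
  λ = 4: algebraic multiplicity = 1, geometric multiplicity = 1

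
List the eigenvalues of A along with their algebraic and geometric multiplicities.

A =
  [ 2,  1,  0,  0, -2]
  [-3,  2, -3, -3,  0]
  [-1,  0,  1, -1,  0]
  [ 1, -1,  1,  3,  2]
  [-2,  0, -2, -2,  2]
λ = 2: alg = 5, geom = 3

Step 1 — factor the characteristic polynomial to read off the algebraic multiplicities:
  χ_A(x) = (x - 2)^5

Step 2 — compute geometric multiplicities via the rank-nullity identity g(λ) = n − rank(A − λI):
  rank(A − (2)·I) = 2, so dim ker(A − (2)·I) = n − 2 = 3

Summary:
  λ = 2: algebraic multiplicity = 5, geometric multiplicity = 3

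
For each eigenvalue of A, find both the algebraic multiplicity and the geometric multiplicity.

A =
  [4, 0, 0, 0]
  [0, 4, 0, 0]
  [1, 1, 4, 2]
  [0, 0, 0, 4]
λ = 4: alg = 4, geom = 3

Step 1 — factor the characteristic polynomial to read off the algebraic multiplicities:
  χ_A(x) = (x - 4)^4

Step 2 — compute geometric multiplicities via the rank-nullity identity g(λ) = n − rank(A − λI):
  rank(A − (4)·I) = 1, so dim ker(A − (4)·I) = n − 1 = 3

Summary:
  λ = 4: algebraic multiplicity = 4, geometric multiplicity = 3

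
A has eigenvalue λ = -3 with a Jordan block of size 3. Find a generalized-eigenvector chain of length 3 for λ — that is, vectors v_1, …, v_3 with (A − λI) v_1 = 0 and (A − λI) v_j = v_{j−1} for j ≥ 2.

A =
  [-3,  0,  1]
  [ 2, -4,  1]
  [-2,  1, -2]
A Jordan chain for λ = -3 of length 3:
v_1 = (-2, -4, 0)ᵀ
v_2 = (0, 2, -2)ᵀ
v_3 = (1, 0, 0)ᵀ

Let N = A − (-3)·I. We want v_3 with N^3 v_3 = 0 but N^2 v_3 ≠ 0; then v_{j-1} := N · v_j for j = 3, …, 2.

Pick v_3 = (1, 0, 0)ᵀ.
Then v_2 = N · v_3 = (0, 2, -2)ᵀ.
Then v_1 = N · v_2 = (-2, -4, 0)ᵀ.

Sanity check: (A − (-3)·I) v_1 = (0, 0, 0)ᵀ = 0. ✓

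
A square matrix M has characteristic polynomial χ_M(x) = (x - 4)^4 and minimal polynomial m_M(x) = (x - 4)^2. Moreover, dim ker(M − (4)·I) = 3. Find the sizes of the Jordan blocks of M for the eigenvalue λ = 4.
Block sizes for λ = 4: [2, 1, 1]

Step 1 — from the characteristic polynomial, algebraic multiplicity of λ = 4 is 4. From dim ker(M − (4)·I) = 3, there are exactly 3 Jordan blocks for λ = 4.
Step 2 — from the minimal polynomial, the factor (x − 4)^2 tells us the largest block for λ = 4 has size 2.
Step 3 — with total size 4, 3 blocks, and largest block 2, the block sizes (in nonincreasing order) are [2, 1, 1].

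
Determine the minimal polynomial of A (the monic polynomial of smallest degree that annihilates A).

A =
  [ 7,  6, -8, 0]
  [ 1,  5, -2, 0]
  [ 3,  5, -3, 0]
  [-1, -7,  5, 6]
x^4 - 15*x^3 + 81*x^2 - 189*x + 162

The characteristic polynomial is χ_A(x) = (x - 6)*(x - 3)^3, so the eigenvalues are known. The minimal polynomial is
  m_A(x) = Π_λ (x − λ)^{k_λ}
where k_λ is the size of the *largest* Jordan block for λ (equivalently, the smallest k with (A − λI)^k v = 0 for every generalised eigenvector v of λ).

  λ = 3: largest Jordan block has size 3, contributing (x − 3)^3
  λ = 6: largest Jordan block has size 1, contributing (x − 6)

So m_A(x) = (x - 6)*(x - 3)^3 = x^4 - 15*x^3 + 81*x^2 - 189*x + 162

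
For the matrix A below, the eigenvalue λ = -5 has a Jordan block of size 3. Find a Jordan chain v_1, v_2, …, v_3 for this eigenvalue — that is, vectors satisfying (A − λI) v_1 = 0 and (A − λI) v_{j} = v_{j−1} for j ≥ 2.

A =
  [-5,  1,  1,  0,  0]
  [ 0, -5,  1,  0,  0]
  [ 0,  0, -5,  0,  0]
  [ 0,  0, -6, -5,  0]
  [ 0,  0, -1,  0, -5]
A Jordan chain for λ = -5 of length 3:
v_1 = (1, 0, 0, 0, 0)ᵀ
v_2 = (1, 1, 0, -6, -1)ᵀ
v_3 = (0, 0, 1, 0, 0)ᵀ

Let N = A − (-5)·I. We want v_3 with N^3 v_3 = 0 but N^2 v_3 ≠ 0; then v_{j-1} := N · v_j for j = 3, …, 2.

Pick v_3 = (0, 0, 1, 0, 0)ᵀ.
Then v_2 = N · v_3 = (1, 1, 0, -6, -1)ᵀ.
Then v_1 = N · v_2 = (1, 0, 0, 0, 0)ᵀ.

Sanity check: (A − (-5)·I) v_1 = (0, 0, 0, 0, 0)ᵀ = 0. ✓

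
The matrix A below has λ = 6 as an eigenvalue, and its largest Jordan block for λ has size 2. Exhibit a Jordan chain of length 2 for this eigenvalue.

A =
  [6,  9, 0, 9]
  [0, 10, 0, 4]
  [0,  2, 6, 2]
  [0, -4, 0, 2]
A Jordan chain for λ = 6 of length 2:
v_1 = (9, 4, 2, -4)ᵀ
v_2 = (0, 1, 0, 0)ᵀ

Let N = A − (6)·I. We want v_2 with N^2 v_2 = 0 but N^1 v_2 ≠ 0; then v_{j-1} := N · v_j for j = 2, …, 2.

Pick v_2 = (0, 1, 0, 0)ᵀ.
Then v_1 = N · v_2 = (9, 4, 2, -4)ᵀ.

Sanity check: (A − (6)·I) v_1 = (0, 0, 0, 0)ᵀ = 0. ✓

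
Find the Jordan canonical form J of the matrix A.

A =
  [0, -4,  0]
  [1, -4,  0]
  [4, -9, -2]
J_3(-2)

The characteristic polynomial is
  det(x·I − A) = x^3 + 6*x^2 + 12*x + 8 = (x + 2)^3

Eigenvalues and multiplicities (the geometric multiplicity of λ is n − rank(A − λI), which equals the number of Jordan blocks for λ):
  λ = -2: algebraic multiplicity = 3, geometric multiplicity = 1

Determining the block sizes for each eigenvalue:
  λ = -2: one block (gm = 1), so the single block has size am = 3 → block sizes [3]

Assembling the blocks gives a Jordan form
J =
  [-2,  1,  0]
  [ 0, -2,  1]
  [ 0,  0, -2]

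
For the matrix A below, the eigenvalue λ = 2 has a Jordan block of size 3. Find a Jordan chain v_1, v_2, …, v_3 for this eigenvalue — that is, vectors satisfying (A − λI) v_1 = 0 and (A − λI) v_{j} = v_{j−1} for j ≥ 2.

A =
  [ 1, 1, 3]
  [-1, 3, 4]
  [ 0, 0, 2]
A Jordan chain for λ = 2 of length 3:
v_1 = (1, 1, 0)ᵀ
v_2 = (3, 4, 0)ᵀ
v_3 = (0, 0, 1)ᵀ

Let N = A − (2)·I. We want v_3 with N^3 v_3 = 0 but N^2 v_3 ≠ 0; then v_{j-1} := N · v_j for j = 3, …, 2.

Pick v_3 = (0, 0, 1)ᵀ.
Then v_2 = N · v_3 = (3, 4, 0)ᵀ.
Then v_1 = N · v_2 = (1, 1, 0)ᵀ.

Sanity check: (A − (2)·I) v_1 = (0, 0, 0)ᵀ = 0. ✓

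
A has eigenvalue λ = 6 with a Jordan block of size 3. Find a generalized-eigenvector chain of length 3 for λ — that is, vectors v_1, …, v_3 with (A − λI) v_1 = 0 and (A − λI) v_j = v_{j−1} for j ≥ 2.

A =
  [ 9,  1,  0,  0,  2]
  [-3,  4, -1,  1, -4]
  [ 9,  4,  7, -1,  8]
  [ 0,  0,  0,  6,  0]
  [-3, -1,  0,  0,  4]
A Jordan chain for λ = 6 of length 3:
v_1 = (-1, 1, -3, 0, 1)ᵀ
v_2 = (1, -2, 4, 0, -1)ᵀ
v_3 = (0, 1, 0, 0, 0)ᵀ

Let N = A − (6)·I. We want v_3 with N^3 v_3 = 0 but N^2 v_3 ≠ 0; then v_{j-1} := N · v_j for j = 3, …, 2.

Pick v_3 = (0, 1, 0, 0, 0)ᵀ.
Then v_2 = N · v_3 = (1, -2, 4, 0, -1)ᵀ.
Then v_1 = N · v_2 = (-1, 1, -3, 0, 1)ᵀ.

Sanity check: (A − (6)·I) v_1 = (0, 0, 0, 0, 0)ᵀ = 0. ✓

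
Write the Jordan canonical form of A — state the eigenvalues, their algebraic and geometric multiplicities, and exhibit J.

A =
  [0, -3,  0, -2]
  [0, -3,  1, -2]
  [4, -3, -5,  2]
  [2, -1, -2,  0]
J_3(-2) ⊕ J_1(-2)

The characteristic polynomial is
  det(x·I − A) = x^4 + 8*x^3 + 24*x^2 + 32*x + 16 = (x + 2)^4

Eigenvalues and multiplicities (the geometric multiplicity of λ is n − rank(A − λI), which equals the number of Jordan blocks for λ):
  λ = -2: algebraic multiplicity = 4, geometric multiplicity = 2

Determining the block sizes for each eigenvalue:
  λ = -2: with am = 4 and gm = 2, the partition is not yet determined (e.g. several partitions of 4 into 2 parts exist). Let N = A − (-2)·I. Computing rank(N^1) = 2, rank(N^2) = 1, rank(N^3) = 0; the number of blocks of size ≥ j is rank(N^{j−1}) − rank(N^j), giving [2, 1, 1]. So we have 1 block(s) of size 3, 1 block(s) of size 1 → block sizes [3, 1]

Assembling the blocks gives a Jordan form
J =
  [-2,  1,  0,  0]
  [ 0, -2,  1,  0]
  [ 0,  0, -2,  0]
  [ 0,  0,  0, -2]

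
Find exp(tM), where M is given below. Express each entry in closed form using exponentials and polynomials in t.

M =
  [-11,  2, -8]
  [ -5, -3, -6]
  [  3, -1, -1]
e^{tM} =
  [t^2*exp(-5*t) - 6*t*exp(-5*t) + exp(-5*t), 2*t*exp(-5*t), 2*t^2*exp(-5*t) - 8*t*exp(-5*t)]
  [t^2*exp(-5*t) - 5*t*exp(-5*t), 2*t*exp(-5*t) + exp(-5*t), 2*t^2*exp(-5*t) - 6*t*exp(-5*t)]
  [-t^2*exp(-5*t)/2 + 3*t*exp(-5*t), -t*exp(-5*t), -t^2*exp(-5*t) + 4*t*exp(-5*t) + exp(-5*t)]

Strategy: write M = P · J · P⁻¹ where J is a Jordan canonical form, so e^{tM} = P · e^{tJ} · P⁻¹, and e^{tJ} can be computed block-by-block.

M has Jordan form
J =
  [-5,  1,  0]
  [ 0, -5,  1]
  [ 0,  0, -5]
(up to reordering of blocks).

Per-block formulas:
  For a 3×3 Jordan block J_3(-5): exp(t · J_3(-5)) = e^(-5t)·(I + t·N + (t^2/2)·N^2), where N is the 3×3 nilpotent shift.

After assembling e^{tJ} and conjugating by P, we get:

e^{tM} =
  [t^2*exp(-5*t) - 6*t*exp(-5*t) + exp(-5*t), 2*t*exp(-5*t), 2*t^2*exp(-5*t) - 8*t*exp(-5*t)]
  [t^2*exp(-5*t) - 5*t*exp(-5*t), 2*t*exp(-5*t) + exp(-5*t), 2*t^2*exp(-5*t) - 6*t*exp(-5*t)]
  [-t^2*exp(-5*t)/2 + 3*t*exp(-5*t), -t*exp(-5*t), -t^2*exp(-5*t) + 4*t*exp(-5*t) + exp(-5*t)]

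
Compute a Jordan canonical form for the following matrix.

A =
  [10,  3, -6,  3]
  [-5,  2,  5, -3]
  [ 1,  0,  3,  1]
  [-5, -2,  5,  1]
J_3(4) ⊕ J_1(4)

The characteristic polynomial is
  det(x·I − A) = x^4 - 16*x^3 + 96*x^2 - 256*x + 256 = (x - 4)^4

Eigenvalues and multiplicities (the geometric multiplicity of λ is n − rank(A − λI), which equals the number of Jordan blocks for λ):
  λ = 4: algebraic multiplicity = 4, geometric multiplicity = 2

Determining the block sizes for each eigenvalue:
  λ = 4: with am = 4 and gm = 2, the partition is not yet determined (e.g. several partitions of 4 into 2 parts exist). Let N = A − (4)·I. Computing rank(N^1) = 2, rank(N^2) = 1, rank(N^3) = 0; the number of blocks of size ≥ j is rank(N^{j−1}) − rank(N^j), giving [2, 1, 1]. So we have 1 block(s) of size 3, 1 block(s) of size 1 → block sizes [3, 1]

Assembling the blocks gives a Jordan form
J =
  [4, 1, 0, 0]
  [0, 4, 1, 0]
  [0, 0, 4, 0]
  [0, 0, 0, 4]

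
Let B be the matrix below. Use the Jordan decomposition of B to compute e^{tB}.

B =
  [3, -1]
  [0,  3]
e^{tB} =
  [exp(3*t), -t*exp(3*t)]
  [0, exp(3*t)]

Strategy: write B = P · J · P⁻¹ where J is a Jordan canonical form, so e^{tB} = P · e^{tJ} · P⁻¹, and e^{tJ} can be computed block-by-block.

B has Jordan form
J =
  [3, 1]
  [0, 3]
(up to reordering of blocks).

Per-block formulas:
  For a 2×2 Jordan block J_2(3): exp(t · J_2(3)) = e^(3t)·(I + t·N), where N is the 2×2 nilpotent shift.

After assembling e^{tJ} and conjugating by P, we get:

e^{tB} =
  [exp(3*t), -t*exp(3*t)]
  [0, exp(3*t)]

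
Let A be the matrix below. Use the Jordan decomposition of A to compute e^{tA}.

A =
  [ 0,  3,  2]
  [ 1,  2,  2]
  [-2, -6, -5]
e^{tA} =
  [t*exp(-t) + exp(-t), 3*t*exp(-t), 2*t*exp(-t)]
  [t*exp(-t), 3*t*exp(-t) + exp(-t), 2*t*exp(-t)]
  [-2*t*exp(-t), -6*t*exp(-t), -4*t*exp(-t) + exp(-t)]

Strategy: write A = P · J · P⁻¹ where J is a Jordan canonical form, so e^{tA} = P · e^{tJ} · P⁻¹, and e^{tJ} can be computed block-by-block.

A has Jordan form
J =
  [-1,  1,  0]
  [ 0, -1,  0]
  [ 0,  0, -1]
(up to reordering of blocks).

Per-block formulas:
  For a 1×1 block at λ = -1: exp(t · [-1]) = [e^(-1t)].
  For a 2×2 Jordan block J_2(-1): exp(t · J_2(-1)) = e^(-1t)·(I + t·N), where N is the 2×2 nilpotent shift.

After assembling e^{tJ} and conjugating by P, we get:

e^{tA} =
  [t*exp(-t) + exp(-t), 3*t*exp(-t), 2*t*exp(-t)]
  [t*exp(-t), 3*t*exp(-t) + exp(-t), 2*t*exp(-t)]
  [-2*t*exp(-t), -6*t*exp(-t), -4*t*exp(-t) + exp(-t)]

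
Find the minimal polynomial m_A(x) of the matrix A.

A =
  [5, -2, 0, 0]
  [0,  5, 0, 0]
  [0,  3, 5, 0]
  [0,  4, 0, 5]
x^2 - 10*x + 25

The characteristic polynomial is χ_A(x) = (x - 5)^4, so the eigenvalues are known. The minimal polynomial is
  m_A(x) = Π_λ (x − λ)^{k_λ}
where k_λ is the size of the *largest* Jordan block for λ (equivalently, the smallest k with (A − λI)^k v = 0 for every generalised eigenvector v of λ).

  λ = 5: largest Jordan block has size 2, contributing (x − 5)^2

So m_A(x) = (x - 5)^2 = x^2 - 10*x + 25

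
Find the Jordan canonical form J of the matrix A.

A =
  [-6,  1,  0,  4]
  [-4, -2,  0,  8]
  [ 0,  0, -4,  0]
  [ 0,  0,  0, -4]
J_2(-4) ⊕ J_1(-4) ⊕ J_1(-4)

The characteristic polynomial is
  det(x·I − A) = x^4 + 16*x^3 + 96*x^2 + 256*x + 256 = (x + 4)^4

Eigenvalues and multiplicities (the geometric multiplicity of λ is n − rank(A − λI), which equals the number of Jordan blocks for λ):
  λ = -4: algebraic multiplicity = 4, geometric multiplicity = 3

Determining the block sizes for each eigenvalue:
  λ = -4: 3 blocks summing to 4 forces exactly one block of size 2 and the rest size 1 → block sizes [2, 1, 1]

Assembling the blocks gives a Jordan form
J =
  [-4,  1,  0,  0]
  [ 0, -4,  0,  0]
  [ 0,  0, -4,  0]
  [ 0,  0,  0, -4]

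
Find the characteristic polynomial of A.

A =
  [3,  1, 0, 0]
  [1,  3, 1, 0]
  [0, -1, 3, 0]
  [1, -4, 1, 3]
x^4 - 12*x^3 + 54*x^2 - 108*x + 81

Expanding det(x·I − A) (e.g. by cofactor expansion or by noting that A is similar to its Jordan form J, which has the same characteristic polynomial as A) gives
  χ_A(x) = x^4 - 12*x^3 + 54*x^2 - 108*x + 81
which factors as (x - 3)^4. The eigenvalues (with algebraic multiplicities) are λ = 3 with multiplicity 4.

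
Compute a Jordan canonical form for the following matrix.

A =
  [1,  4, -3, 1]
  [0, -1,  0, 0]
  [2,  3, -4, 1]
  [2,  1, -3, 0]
J_2(-1) ⊕ J_2(-1)

The characteristic polynomial is
  det(x·I − A) = x^4 + 4*x^3 + 6*x^2 + 4*x + 1 = (x + 1)^4

Eigenvalues and multiplicities (the geometric multiplicity of λ is n − rank(A − λI), which equals the number of Jordan blocks for λ):
  λ = -1: algebraic multiplicity = 4, geometric multiplicity = 2

Determining the block sizes for each eigenvalue:
  λ = -1: with am = 4 and gm = 2, the partition is not yet determined (e.g. several partitions of 4 into 2 parts exist). Let N = A − (-1)·I. Computing rank(N^1) = 2, rank(N^2) = 0; the number of blocks of size ≥ j is rank(N^{j−1}) − rank(N^j), giving [2, 2]. So we have 2 block(s) of size 2 → block sizes [2, 2]

Assembling the blocks gives a Jordan form
J =
  [-1,  1,  0,  0]
  [ 0, -1,  0,  0]
  [ 0,  0, -1,  1]
  [ 0,  0,  0, -1]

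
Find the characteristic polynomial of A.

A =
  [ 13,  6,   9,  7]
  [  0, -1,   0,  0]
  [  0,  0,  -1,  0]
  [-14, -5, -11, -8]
x^4 - 3*x^3 - 15*x^2 - 17*x - 6

Expanding det(x·I − A) (e.g. by cofactor expansion or by noting that A is similar to its Jordan form J, which has the same characteristic polynomial as A) gives
  χ_A(x) = x^4 - 3*x^3 - 15*x^2 - 17*x - 6
which factors as (x - 6)*(x + 1)^3. The eigenvalues (with algebraic multiplicities) are λ = -1 with multiplicity 3, λ = 6 with multiplicity 1.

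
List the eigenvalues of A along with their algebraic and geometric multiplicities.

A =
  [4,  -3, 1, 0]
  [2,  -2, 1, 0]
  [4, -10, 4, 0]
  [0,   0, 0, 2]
λ = 2: alg = 4, geom = 2

Step 1 — factor the characteristic polynomial to read off the algebraic multiplicities:
  χ_A(x) = (x - 2)^4

Step 2 — compute geometric multiplicities via the rank-nullity identity g(λ) = n − rank(A − λI):
  rank(A − (2)·I) = 2, so dim ker(A − (2)·I) = n − 2 = 2

Summary:
  λ = 2: algebraic multiplicity = 4, geometric multiplicity = 2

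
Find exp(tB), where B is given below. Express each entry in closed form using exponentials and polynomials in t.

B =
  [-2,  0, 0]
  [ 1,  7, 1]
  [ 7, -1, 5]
e^{tB} =
  [exp(-2*t), 0, 0]
  [t*exp(6*t), t*exp(6*t) + exp(6*t), t*exp(6*t)]
  [-t*exp(6*t) + exp(6*t) - exp(-2*t), -t*exp(6*t), -t*exp(6*t) + exp(6*t)]

Strategy: write B = P · J · P⁻¹ where J is a Jordan canonical form, so e^{tB} = P · e^{tJ} · P⁻¹, and e^{tJ} can be computed block-by-block.

B has Jordan form
J =
  [-2, 0, 0]
  [ 0, 6, 1]
  [ 0, 0, 6]
(up to reordering of blocks).

Per-block formulas:
  For a 2×2 Jordan block J_2(6): exp(t · J_2(6)) = e^(6t)·(I + t·N), where N is the 2×2 nilpotent shift.
  For a 1×1 block at λ = -2: exp(t · [-2]) = [e^(-2t)].

After assembling e^{tJ} and conjugating by P, we get:

e^{tB} =
  [exp(-2*t), 0, 0]
  [t*exp(6*t), t*exp(6*t) + exp(6*t), t*exp(6*t)]
  [-t*exp(6*t) + exp(6*t) - exp(-2*t), -t*exp(6*t), -t*exp(6*t) + exp(6*t)]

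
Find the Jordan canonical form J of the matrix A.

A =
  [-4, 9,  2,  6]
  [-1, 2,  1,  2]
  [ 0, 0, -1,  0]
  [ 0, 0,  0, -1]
J_3(-1) ⊕ J_1(-1)

The characteristic polynomial is
  det(x·I − A) = x^4 + 4*x^3 + 6*x^2 + 4*x + 1 = (x + 1)^4

Eigenvalues and multiplicities (the geometric multiplicity of λ is n − rank(A − λI), which equals the number of Jordan blocks for λ):
  λ = -1: algebraic multiplicity = 4, geometric multiplicity = 2

Determining the block sizes for each eigenvalue:
  λ = -1: with am = 4 and gm = 2, the partition is not yet determined (e.g. several partitions of 4 into 2 parts exist). Let N = A − (-1)·I. Computing rank(N^1) = 2, rank(N^2) = 1, rank(N^3) = 0; the number of blocks of size ≥ j is rank(N^{j−1}) − rank(N^j), giving [2, 1, 1]. So we have 1 block(s) of size 3, 1 block(s) of size 1 → block sizes [3, 1]

Assembling the blocks gives a Jordan form
J =
  [-1,  1,  0,  0]
  [ 0, -1,  1,  0]
  [ 0,  0, -1,  0]
  [ 0,  0,  0, -1]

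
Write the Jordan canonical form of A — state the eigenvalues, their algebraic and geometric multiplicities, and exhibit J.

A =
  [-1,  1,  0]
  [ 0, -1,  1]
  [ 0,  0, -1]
J_3(-1)

The characteristic polynomial is
  det(x·I − A) = x^3 + 3*x^2 + 3*x + 1 = (x + 1)^3

Eigenvalues and multiplicities (the geometric multiplicity of λ is n − rank(A − λI), which equals the number of Jordan blocks for λ):
  λ = -1: algebraic multiplicity = 3, geometric multiplicity = 1

Determining the block sizes for each eigenvalue:
  λ = -1: one block (gm = 1), so the single block has size am = 3 → block sizes [3]

Assembling the blocks gives a Jordan form
J =
  [-1,  1,  0]
  [ 0, -1,  1]
  [ 0,  0, -1]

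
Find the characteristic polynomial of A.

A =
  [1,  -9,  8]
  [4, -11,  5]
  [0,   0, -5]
x^3 + 15*x^2 + 75*x + 125

Expanding det(x·I − A) (e.g. by cofactor expansion or by noting that A is similar to its Jordan form J, which has the same characteristic polynomial as A) gives
  χ_A(x) = x^3 + 15*x^2 + 75*x + 125
which factors as (x + 5)^3. The eigenvalues (with algebraic multiplicities) are λ = -5 with multiplicity 3.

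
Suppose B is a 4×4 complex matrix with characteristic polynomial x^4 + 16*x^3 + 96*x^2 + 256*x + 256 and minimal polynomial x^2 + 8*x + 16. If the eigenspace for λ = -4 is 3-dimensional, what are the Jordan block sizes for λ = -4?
Block sizes for λ = -4: [2, 1, 1]

Step 1 — from the characteristic polynomial, algebraic multiplicity of λ = -4 is 4. From dim ker(B − (-4)·I) = 3, there are exactly 3 Jordan blocks for λ = -4.
Step 2 — from the minimal polynomial, the factor (x + 4)^2 tells us the largest block for λ = -4 has size 2.
Step 3 — with total size 4, 3 blocks, and largest block 2, the block sizes (in nonincreasing order) are [2, 1, 1].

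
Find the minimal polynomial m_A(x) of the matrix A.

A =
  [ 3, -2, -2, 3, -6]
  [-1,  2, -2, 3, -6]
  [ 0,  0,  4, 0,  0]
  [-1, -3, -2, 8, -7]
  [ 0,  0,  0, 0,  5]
x^4 - 18*x^3 + 121*x^2 - 360*x + 400

The characteristic polynomial is χ_A(x) = (x - 5)^2*(x - 4)^3, so the eigenvalues are known. The minimal polynomial is
  m_A(x) = Π_λ (x − λ)^{k_λ}
where k_λ is the size of the *largest* Jordan block for λ (equivalently, the smallest k with (A − λI)^k v = 0 for every generalised eigenvector v of λ).

  λ = 4: largest Jordan block has size 2, contributing (x − 4)^2
  λ = 5: largest Jordan block has size 2, contributing (x − 5)^2

So m_A(x) = (x - 5)^2*(x - 4)^2 = x^4 - 18*x^3 + 121*x^2 - 360*x + 400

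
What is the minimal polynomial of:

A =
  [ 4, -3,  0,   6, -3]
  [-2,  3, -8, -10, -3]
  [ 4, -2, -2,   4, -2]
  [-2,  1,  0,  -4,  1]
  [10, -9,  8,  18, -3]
x^3 - 2*x^2 - 20*x - 24

The characteristic polynomial is χ_A(x) = (x - 6)*(x + 2)^4, so the eigenvalues are known. The minimal polynomial is
  m_A(x) = Π_λ (x − λ)^{k_λ}
where k_λ is the size of the *largest* Jordan block for λ (equivalently, the smallest k with (A − λI)^k v = 0 for every generalised eigenvector v of λ).

  λ = -2: largest Jordan block has size 2, contributing (x + 2)^2
  λ = 6: largest Jordan block has size 1, contributing (x − 6)

So m_A(x) = (x - 6)*(x + 2)^2 = x^3 - 2*x^2 - 20*x - 24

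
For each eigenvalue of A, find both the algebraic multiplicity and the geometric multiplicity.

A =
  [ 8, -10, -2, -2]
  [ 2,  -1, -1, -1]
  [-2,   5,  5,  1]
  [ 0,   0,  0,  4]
λ = 4: alg = 4, geom = 3

Step 1 — factor the characteristic polynomial to read off the algebraic multiplicities:
  χ_A(x) = (x - 4)^4

Step 2 — compute geometric multiplicities via the rank-nullity identity g(λ) = n − rank(A − λI):
  rank(A − (4)·I) = 1, so dim ker(A − (4)·I) = n − 1 = 3

Summary:
  λ = 4: algebraic multiplicity = 4, geometric multiplicity = 3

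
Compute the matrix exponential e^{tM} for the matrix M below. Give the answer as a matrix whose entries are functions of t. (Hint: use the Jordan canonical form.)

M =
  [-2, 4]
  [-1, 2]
e^{tM} =
  [1 - 2*t, 4*t]
  [-t, 2*t + 1]

Strategy: write M = P · J · P⁻¹ where J is a Jordan canonical form, so e^{tM} = P · e^{tJ} · P⁻¹, and e^{tJ} can be computed block-by-block.

M has Jordan form
J =
  [0, 1]
  [0, 0]
(up to reordering of blocks).

Per-block formulas:
  For a 2×2 Jordan block J_2(0): exp(t · J_2(0)) = e^(0t)·(I + t·N), where N is the 2×2 nilpotent shift.

After assembling e^{tJ} and conjugating by P, we get:

e^{tM} =
  [1 - 2*t, 4*t]
  [-t, 2*t + 1]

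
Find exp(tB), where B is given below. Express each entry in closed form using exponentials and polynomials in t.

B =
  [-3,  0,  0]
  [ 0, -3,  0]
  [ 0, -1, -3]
e^{tB} =
  [exp(-3*t), 0, 0]
  [0, exp(-3*t), 0]
  [0, -t*exp(-3*t), exp(-3*t)]

Strategy: write B = P · J · P⁻¹ where J is a Jordan canonical form, so e^{tB} = P · e^{tJ} · P⁻¹, and e^{tJ} can be computed block-by-block.

B has Jordan form
J =
  [-3,  1,  0]
  [ 0, -3,  0]
  [ 0,  0, -3]
(up to reordering of blocks).

Per-block formulas:
  For a 1×1 block at λ = -3: exp(t · [-3]) = [e^(-3t)].
  For a 2×2 Jordan block J_2(-3): exp(t · J_2(-3)) = e^(-3t)·(I + t·N), where N is the 2×2 nilpotent shift.

After assembling e^{tJ} and conjugating by P, we get:

e^{tB} =
  [exp(-3*t), 0, 0]
  [0, exp(-3*t), 0]
  [0, -t*exp(-3*t), exp(-3*t)]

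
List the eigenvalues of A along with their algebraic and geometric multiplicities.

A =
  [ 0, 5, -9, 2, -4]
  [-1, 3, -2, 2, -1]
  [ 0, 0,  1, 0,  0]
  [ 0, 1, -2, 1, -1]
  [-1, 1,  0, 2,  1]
λ = 1: alg = 4, geom = 2; λ = 2: alg = 1, geom = 1

Step 1 — factor the characteristic polynomial to read off the algebraic multiplicities:
  χ_A(x) = (x - 2)*(x - 1)^4

Step 2 — compute geometric multiplicities via the rank-nullity identity g(λ) = n − rank(A − λI):
  rank(A − (1)·I) = 3, so dim ker(A − (1)·I) = n − 3 = 2
  rank(A − (2)·I) = 4, so dim ker(A − (2)·I) = n − 4 = 1

Summary:
  λ = 1: algebraic multiplicity = 4, geometric multiplicity = 2
  λ = 2: algebraic multiplicity = 1, geometric multiplicity = 1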